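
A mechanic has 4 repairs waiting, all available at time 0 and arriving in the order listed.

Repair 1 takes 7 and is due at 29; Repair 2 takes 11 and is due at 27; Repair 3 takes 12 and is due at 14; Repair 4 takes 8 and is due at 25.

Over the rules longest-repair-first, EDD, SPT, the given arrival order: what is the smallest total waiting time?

LPT (decreasing processing time): Repair 3 Repair 2 Repair 4 Repair 1.
Repair 3: waits 0, runs 0→12
Repair 2: waits 12, runs 12→23
Repair 4: waits 23, runs 23→31
Repair 1: waits 31, runs 31→38
Sum = 0+12+23+31 = 66.
EDD (increasing due date): Repair 3 Repair 4 Repair 2 Repair 1.
Repair 3: waits 0, runs 0→12
Repair 4: waits 12, runs 12→20
Repair 2: waits 20, runs 20→31
Repair 1: waits 31, runs 31→38
Sum = 0+12+20+31 = 63.
SPT (increasing processing time): Repair 1 Repair 4 Repair 2 Repair 3.
Repair 1: waits 0, runs 0→7
Repair 4: waits 7, runs 7→15
Repair 2: waits 15, runs 15→26
Repair 3: waits 26, runs 26→38
Sum = 0+7+15+26 = 48.
FIFO (arrival order): Repair 1 Repair 2 Repair 3 Repair 4.
Repair 1: waits 0, runs 0→7
Repair 2: waits 7, runs 7→18
Repair 3: waits 18, runs 18→30
Repair 4: waits 30, runs 30→38
Sum = 0+7+18+30 = 55.
LPT 66, EDD 63, SPT 48, FIFO 55 → minimum 48.

48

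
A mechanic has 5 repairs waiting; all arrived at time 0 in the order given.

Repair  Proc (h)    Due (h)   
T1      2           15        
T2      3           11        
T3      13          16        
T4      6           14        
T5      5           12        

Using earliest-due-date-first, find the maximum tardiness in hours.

EDD (increasing due date): T2 T5 T4 T1 T3.
T2: 0→3, due 11, tardiness 0
T5: 3→8, due 12, tardiness 0
T4: 8→14, due 14, tardiness 0
T1: 14→16, due 15, tardiness 1
T3: 16→29, due 16, tardiness 13
Maximum = 13.

13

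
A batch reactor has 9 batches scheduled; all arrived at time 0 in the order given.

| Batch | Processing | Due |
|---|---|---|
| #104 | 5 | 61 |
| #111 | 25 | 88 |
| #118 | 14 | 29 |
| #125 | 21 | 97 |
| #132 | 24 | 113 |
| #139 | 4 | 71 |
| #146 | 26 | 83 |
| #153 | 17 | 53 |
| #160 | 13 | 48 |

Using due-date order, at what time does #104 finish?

49

EDD (increasing due date): #118 #160 #153 #104 #139 #146 #111 #125 #132.
#118: 0→14
#160: 14→27
#153: 27→44
#104: 44→49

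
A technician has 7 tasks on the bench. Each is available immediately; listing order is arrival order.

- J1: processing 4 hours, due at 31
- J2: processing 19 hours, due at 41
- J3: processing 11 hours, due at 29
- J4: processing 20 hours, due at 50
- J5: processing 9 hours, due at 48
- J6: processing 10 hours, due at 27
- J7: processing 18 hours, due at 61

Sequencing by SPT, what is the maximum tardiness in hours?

41

SPT (increasing processing time): J1 J5 J6 J3 J7 J2 J4.
J1: 0→4, due 31, tardiness 0
J5: 4→13, due 48, tardiness 0
J6: 13→23, due 27, tardiness 0
J3: 23→34, due 29, tardiness 5
J7: 34→52, due 61, tardiness 0
J2: 52→71, due 41, tardiness 30
J4: 71→91, due 50, tardiness 41
Maximum = 41.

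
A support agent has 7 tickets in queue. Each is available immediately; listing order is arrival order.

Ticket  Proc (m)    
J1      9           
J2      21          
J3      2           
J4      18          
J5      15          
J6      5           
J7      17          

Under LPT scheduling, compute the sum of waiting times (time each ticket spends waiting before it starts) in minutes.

352

LPT (decreasing processing time): J2 J4 J7 J5 J1 J6 J3.
J2: waits 0, runs 0→21
J4: waits 21, runs 21→39
J7: waits 39, runs 39→56
J5: waits 56, runs 56→71
J1: waits 71, runs 71→80
J6: waits 80, runs 80→85
J3: waits 85, runs 85→87
Sum = 0+21+39+56+71+80+85 = 352.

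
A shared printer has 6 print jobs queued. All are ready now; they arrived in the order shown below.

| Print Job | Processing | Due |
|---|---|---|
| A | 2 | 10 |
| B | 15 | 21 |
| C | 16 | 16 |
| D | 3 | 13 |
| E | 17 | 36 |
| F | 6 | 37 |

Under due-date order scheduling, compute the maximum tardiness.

22

EDD (increasing due date): A D C B E F.
A: 0→2, due 10, tardiness 0
D: 2→5, due 13, tardiness 0
C: 5→21, due 16, tardiness 5
B: 21→36, due 21, tardiness 15
E: 36→53, due 36, tardiness 17
F: 53→59, due 37, tardiness 22
Maximum = 22.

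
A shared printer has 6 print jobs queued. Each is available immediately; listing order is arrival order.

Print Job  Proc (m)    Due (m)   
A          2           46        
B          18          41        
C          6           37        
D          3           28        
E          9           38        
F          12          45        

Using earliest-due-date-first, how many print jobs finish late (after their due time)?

2

EDD (increasing due date): D C E B F A.
D: 0→3, due 28, tardiness 0
C: 3→9, due 37, tardiness 0
E: 9→18, due 38, tardiness 0
B: 18→36, due 41, tardiness 0
F: 36→48, due 45, tardiness 3
A: 48→50, due 46, tardiness 4
Late print jobs: 2.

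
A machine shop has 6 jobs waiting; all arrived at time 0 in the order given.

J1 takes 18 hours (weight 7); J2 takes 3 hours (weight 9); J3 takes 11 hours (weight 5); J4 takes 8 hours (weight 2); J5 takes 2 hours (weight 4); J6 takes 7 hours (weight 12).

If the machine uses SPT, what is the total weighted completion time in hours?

SPT (increasing processing time): J5 J2 J6 J4 J3 J1.
J5: finishes 2, weight 4, w·C = 8
J2: finishes 5, weight 9, w·C = 45
J6: finishes 12, weight 12, w·C = 144
J4: finishes 20, weight 2, w·C = 40
J3: finishes 31, weight 5, w·C = 155
J1: finishes 49, weight 7, w·C = 343
Sum = 8+45+144+40+155+343 = 735.

735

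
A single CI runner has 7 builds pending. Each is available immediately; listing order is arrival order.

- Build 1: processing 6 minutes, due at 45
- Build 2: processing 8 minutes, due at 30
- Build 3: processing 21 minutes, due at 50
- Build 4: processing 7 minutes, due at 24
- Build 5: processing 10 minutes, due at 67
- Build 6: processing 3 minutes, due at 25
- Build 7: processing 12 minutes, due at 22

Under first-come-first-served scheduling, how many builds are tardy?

FIFO (arrival order): Build 1 Build 2 Build 3 Build 4 Build 5 Build 6 Build 7.
Build 1: 0→6, due 45, tardiness 0
Build 2: 6→14, due 30, tardiness 0
Build 3: 14→35, due 50, tardiness 0
Build 4: 35→42, due 24, tardiness 18
Build 5: 42→52, due 67, tardiness 0
Build 6: 52→55, due 25, tardiness 30
Build 7: 55→67, due 22, tardiness 45
Late builds: 3.

3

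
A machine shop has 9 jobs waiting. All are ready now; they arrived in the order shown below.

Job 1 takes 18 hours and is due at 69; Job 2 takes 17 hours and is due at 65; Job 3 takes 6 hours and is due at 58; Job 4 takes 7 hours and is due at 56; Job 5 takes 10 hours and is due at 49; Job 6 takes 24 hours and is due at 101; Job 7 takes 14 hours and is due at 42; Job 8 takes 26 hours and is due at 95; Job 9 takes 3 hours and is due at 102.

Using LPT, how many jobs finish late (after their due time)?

6

LPT (decreasing processing time): Job 8 Job 6 Job 1 Job 2 Job 7 Job 5 Job 4 Job 3 Job 9.
Job 8: 0→26, due 95, tardiness 0
Job 6: 26→50, due 101, tardiness 0
Job 1: 50→68, due 69, tardiness 0
Job 2: 68→85, due 65, tardiness 20
Job 7: 85→99, due 42, tardiness 57
Job 5: 99→109, due 49, tardiness 60
Job 4: 109→116, due 56, tardiness 60
Job 3: 116→122, due 58, tardiness 64
Job 9: 122→125, due 102, tardiness 23
Late jobs: 6.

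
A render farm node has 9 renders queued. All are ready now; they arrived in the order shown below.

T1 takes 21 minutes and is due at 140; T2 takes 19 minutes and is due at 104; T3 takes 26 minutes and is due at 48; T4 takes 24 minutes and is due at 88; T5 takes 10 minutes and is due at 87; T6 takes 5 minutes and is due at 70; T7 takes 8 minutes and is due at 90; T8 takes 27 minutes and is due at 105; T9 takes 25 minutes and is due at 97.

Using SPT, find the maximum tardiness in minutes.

90

SPT (increasing processing time): T6 T7 T5 T2 T1 T4 T9 T3 T8.
T6: 0→5, due 70, tardiness 0
T7: 5→13, due 90, tardiness 0
T5: 13→23, due 87, tardiness 0
T2: 23→42, due 104, tardiness 0
T1: 42→63, due 140, tardiness 0
T4: 63→87, due 88, tardiness 0
T9: 87→112, due 97, tardiness 15
T3: 112→138, due 48, tardiness 90
T8: 138→165, due 105, tardiness 60
Maximum = 90.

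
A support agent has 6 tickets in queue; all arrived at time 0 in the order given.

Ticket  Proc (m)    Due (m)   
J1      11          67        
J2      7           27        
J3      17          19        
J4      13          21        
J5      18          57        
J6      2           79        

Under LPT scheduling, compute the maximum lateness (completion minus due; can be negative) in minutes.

39

LPT (decreasing processing time): J5 J3 J4 J1 J2 J6.
J5: 0→18, due 57, lateness -39
J3: 18→35, due 19, lateness 16
J4: 35→48, due 21, lateness 27
J1: 48→59, due 67, lateness -8
J2: 59→66, due 27, lateness 39
J6: 66→68, due 79, lateness -11
Maximum = 39.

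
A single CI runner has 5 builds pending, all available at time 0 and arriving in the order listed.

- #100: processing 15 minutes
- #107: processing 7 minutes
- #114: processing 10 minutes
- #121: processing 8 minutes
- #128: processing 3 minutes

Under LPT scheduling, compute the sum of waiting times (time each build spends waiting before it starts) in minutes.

113

LPT (decreasing processing time): #100 #114 #121 #107 #128.
#100: waits 0, runs 0→15
#114: waits 15, runs 15→25
#121: waits 25, runs 25→33
#107: waits 33, runs 33→40
#128: waits 40, runs 40→43
Sum = 0+15+25+33+40 = 113.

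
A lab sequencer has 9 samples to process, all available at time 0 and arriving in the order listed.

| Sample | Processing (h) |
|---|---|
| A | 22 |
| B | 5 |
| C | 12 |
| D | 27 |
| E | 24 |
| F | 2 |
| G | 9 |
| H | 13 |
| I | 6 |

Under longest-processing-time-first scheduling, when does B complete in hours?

LPT (decreasing processing time): D E A H C G I B F.
D: 0→27
E: 27→51
A: 51→73
H: 73→86
C: 86→98
G: 98→107
I: 107→113
B: 113→118

118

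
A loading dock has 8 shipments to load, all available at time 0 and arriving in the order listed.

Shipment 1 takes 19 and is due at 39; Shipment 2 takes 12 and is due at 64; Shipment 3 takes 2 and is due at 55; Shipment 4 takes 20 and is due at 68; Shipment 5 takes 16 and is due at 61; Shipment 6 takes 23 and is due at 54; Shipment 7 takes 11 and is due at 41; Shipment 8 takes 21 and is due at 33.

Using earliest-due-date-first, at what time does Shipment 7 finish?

51

EDD (increasing due date): Shipment 8 Shipment 1 Shipment 7 Shipment 6 Shipment 3 Shipment 5 Shipment 2 Shipment 4.
Shipment 8: 0→21
Shipment 1: 21→40
Shipment 7: 40→51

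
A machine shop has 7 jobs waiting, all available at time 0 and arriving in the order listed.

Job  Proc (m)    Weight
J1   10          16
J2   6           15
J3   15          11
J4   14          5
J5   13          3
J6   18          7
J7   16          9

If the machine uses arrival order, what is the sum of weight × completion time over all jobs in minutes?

FIFO (arrival order): J1 J2 J3 J4 J5 J6 J7.
J1: finishes 10, weight 16, w·C = 160
J2: finishes 16, weight 15, w·C = 240
J3: finishes 31, weight 11, w·C = 341
J4: finishes 45, weight 5, w·C = 225
J5: finishes 58, weight 3, w·C = 174
J6: finishes 76, weight 7, w·C = 532
J7: finishes 92, weight 9, w·C = 828
Sum = 160+240+341+225+174+532+828 = 2500.

2500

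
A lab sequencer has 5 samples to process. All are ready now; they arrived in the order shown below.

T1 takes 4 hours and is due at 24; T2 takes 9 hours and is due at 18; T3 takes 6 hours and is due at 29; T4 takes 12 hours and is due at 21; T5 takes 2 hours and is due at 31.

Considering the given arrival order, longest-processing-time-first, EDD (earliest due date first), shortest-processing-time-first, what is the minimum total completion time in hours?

FIFO (arrival order): T1 T2 T3 T4 T5.
T1: 0→4
T2: 4→13
T3: 13→19
T4: 19→31
T5: 31→33
Sum = 4+13+19+31+33 = 100.
LPT (decreasing processing time): T4 T2 T3 T1 T5.
T4: 0→12
T2: 12→21
T3: 21→27
T1: 27→31
T5: 31→33
Sum = 12+21+27+31+33 = 124.
EDD (increasing due date): T2 T4 T1 T3 T5.
T2: 0→9
T4: 9→21
T1: 21→25
T3: 25→31
T5: 31→33
Sum = 9+21+25+31+33 = 119.
SPT (increasing processing time): T5 T1 T3 T2 T4.
T5: 0→2
T1: 2→6
T3: 6→12
T2: 12→21
T4: 21→33
Sum = 2+6+12+21+33 = 74.
FIFO 100, LPT 124, EDD 119, SPT 74 → minimum 74.

74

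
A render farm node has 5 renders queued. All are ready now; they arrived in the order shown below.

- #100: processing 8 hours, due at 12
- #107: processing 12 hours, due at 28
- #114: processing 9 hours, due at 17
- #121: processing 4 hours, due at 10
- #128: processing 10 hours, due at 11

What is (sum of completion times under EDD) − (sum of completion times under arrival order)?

-19

EDD (increasing due date): #121 #128 #100 #114 #107.
#121: 0→4
#128: 4→14
#100: 14→22
#114: 22→31
#107: 31→43
Sum = 4+14+22+31+43 = 114.
FIFO (arrival order): #100 #107 #114 #121 #128.
#100: 0→8
#107: 8→20
#114: 20→29
#121: 29→33
#128: 33→43
Sum = 8+20+29+33+43 = 133.
Difference = 114 − 133 = -19.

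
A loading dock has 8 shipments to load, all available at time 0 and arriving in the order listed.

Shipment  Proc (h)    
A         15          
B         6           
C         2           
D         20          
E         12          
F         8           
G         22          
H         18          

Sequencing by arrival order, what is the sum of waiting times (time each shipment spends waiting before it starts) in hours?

305

FIFO (arrival order): A B C D E F G H.
A: waits 0, runs 0→15
B: waits 15, runs 15→21
C: waits 21, runs 21→23
D: waits 23, runs 23→43
E: waits 43, runs 43→55
F: waits 55, runs 55→63
G: waits 63, runs 63→85
H: waits 85, runs 85→103
Sum = 0+15+21+23+43+55+63+85 = 305.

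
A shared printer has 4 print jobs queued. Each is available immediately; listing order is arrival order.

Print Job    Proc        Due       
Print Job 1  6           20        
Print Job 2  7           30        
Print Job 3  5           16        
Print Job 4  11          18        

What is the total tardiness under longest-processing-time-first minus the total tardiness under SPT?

6

LPT (decreasing processing time): Print Job 4 Print Job 2 Print Job 1 Print Job 3.
Print Job 4: 0→11, due 18, tardiness 0
Print Job 2: 11→18, due 30, tardiness 0
Print Job 1: 18→24, due 20, tardiness 4
Print Job 3: 24→29, due 16, tardiness 13
Sum = 0+0+4+13 = 17.
SPT (increasing processing time): Print Job 3 Print Job 1 Print Job 2 Print Job 4.
Print Job 3: 0→5, due 16, tardiness 0
Print Job 1: 5→11, due 20, tardiness 0
Print Job 2: 11→18, due 30, tardiness 0
Print Job 4: 18→29, due 18, tardiness 11
Sum = 0+0+0+11 = 11.
Difference = 17 − 11 = 6.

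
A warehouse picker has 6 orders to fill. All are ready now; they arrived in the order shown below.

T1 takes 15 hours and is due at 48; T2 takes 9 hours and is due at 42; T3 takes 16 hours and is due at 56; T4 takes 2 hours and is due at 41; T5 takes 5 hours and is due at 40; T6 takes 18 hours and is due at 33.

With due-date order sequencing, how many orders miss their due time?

EDD (increasing due date): T6 T5 T4 T2 T1 T3.
T6: 0→18, due 33, tardiness 0
T5: 18→23, due 40, tardiness 0
T4: 23→25, due 41, tardiness 0
T2: 25→34, due 42, tardiness 0
T1: 34→49, due 48, tardiness 1
T3: 49→65, due 56, tardiness 9
Late orders: 2.

2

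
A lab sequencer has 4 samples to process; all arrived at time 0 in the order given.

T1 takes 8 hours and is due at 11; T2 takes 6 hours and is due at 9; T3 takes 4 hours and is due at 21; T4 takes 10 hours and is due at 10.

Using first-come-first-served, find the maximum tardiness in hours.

18

FIFO (arrival order): T1 T2 T3 T4.
T1: 0→8, due 11, tardiness 0
T2: 8→14, due 9, tardiness 5
T3: 14→18, due 21, tardiness 0
T4: 18→28, due 10, tardiness 18
Maximum = 18.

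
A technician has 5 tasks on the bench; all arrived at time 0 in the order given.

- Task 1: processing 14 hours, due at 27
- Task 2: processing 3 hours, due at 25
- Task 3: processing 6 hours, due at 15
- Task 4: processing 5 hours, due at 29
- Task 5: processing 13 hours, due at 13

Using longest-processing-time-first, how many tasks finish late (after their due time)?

4

LPT (decreasing processing time): Task 1 Task 5 Task 3 Task 4 Task 2.
Task 1: 0→14, due 27, tardiness 0
Task 5: 14→27, due 13, tardiness 14
Task 3: 27→33, due 15, tardiness 18
Task 4: 33→38, due 29, tardiness 9
Task 2: 38→41, due 25, tardiness 16
Late tasks: 4.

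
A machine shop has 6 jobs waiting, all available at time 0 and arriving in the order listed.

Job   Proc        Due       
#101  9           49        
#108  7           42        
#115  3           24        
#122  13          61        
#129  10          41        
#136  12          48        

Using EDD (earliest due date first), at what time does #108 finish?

20

EDD (increasing due date): #115 #129 #108 #136 #101 #122.
#115: 0→3
#129: 3→13
#108: 13→20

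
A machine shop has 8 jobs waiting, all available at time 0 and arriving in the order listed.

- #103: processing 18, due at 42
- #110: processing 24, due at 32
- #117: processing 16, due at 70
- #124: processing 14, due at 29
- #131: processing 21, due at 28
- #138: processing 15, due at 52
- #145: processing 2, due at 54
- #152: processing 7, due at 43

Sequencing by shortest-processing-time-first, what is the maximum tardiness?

SPT (increasing processing time): #145 #152 #124 #138 #117 #103 #131 #110.
#145: 0→2, due 54, tardiness 0
#152: 2→9, due 43, tardiness 0
#124: 9→23, due 29, tardiness 0
#138: 23→38, due 52, tardiness 0
#117: 38→54, due 70, tardiness 0
#103: 54→72, due 42, tardiness 30
#131: 72→93, due 28, tardiness 65
#110: 93→117, due 32, tardiness 85
Maximum = 85.

85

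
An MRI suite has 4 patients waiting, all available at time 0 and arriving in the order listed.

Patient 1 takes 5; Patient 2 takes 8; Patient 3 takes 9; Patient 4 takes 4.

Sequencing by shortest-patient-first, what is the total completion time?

56

SPT (increasing processing time): Patient 4 Patient 1 Patient 2 Patient 3.
Patient 4: 0→4
Patient 1: 4→9
Patient 2: 9→17
Patient 3: 17→26
Sum = 4+9+17+26 = 56.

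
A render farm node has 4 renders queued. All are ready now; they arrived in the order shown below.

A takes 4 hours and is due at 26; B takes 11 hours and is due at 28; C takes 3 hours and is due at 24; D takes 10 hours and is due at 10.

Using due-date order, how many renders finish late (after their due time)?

EDD (increasing due date): D C A B.
D: 0→10, due 10, tardiness 0
C: 10→13, due 24, tardiness 0
A: 13→17, due 26, tardiness 0
B: 17→28, due 28, tardiness 0
Late renders: 0.

0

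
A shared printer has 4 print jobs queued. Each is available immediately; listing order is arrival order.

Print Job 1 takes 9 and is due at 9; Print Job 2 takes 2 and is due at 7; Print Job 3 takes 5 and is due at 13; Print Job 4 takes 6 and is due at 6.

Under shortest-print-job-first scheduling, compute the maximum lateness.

13

SPT (increasing processing time): Print Job 2 Print Job 3 Print Job 4 Print Job 1.
Print Job 2: 0→2, due 7, lateness -5
Print Job 3: 2→7, due 13, lateness -6
Print Job 4: 7→13, due 6, lateness 7
Print Job 1: 13→22, due 9, lateness 13
Maximum = 13.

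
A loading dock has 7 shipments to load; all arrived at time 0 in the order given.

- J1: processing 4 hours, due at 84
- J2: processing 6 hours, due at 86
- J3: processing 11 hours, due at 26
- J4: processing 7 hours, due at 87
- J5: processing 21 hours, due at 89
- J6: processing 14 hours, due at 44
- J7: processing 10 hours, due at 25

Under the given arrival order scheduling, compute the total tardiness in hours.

67

FIFO (arrival order): J1 J2 J3 J4 J5 J6 J7.
J1: 0→4, due 84, tardiness 0
J2: 4→10, due 86, tardiness 0
J3: 10→21, due 26, tardiness 0
J4: 21→28, due 87, tardiness 0
J5: 28→49, due 89, tardiness 0
J6: 49→63, due 44, tardiness 19
J7: 63→73, due 25, tardiness 48
Sum = 0+0+0+0+0+19+48 = 67.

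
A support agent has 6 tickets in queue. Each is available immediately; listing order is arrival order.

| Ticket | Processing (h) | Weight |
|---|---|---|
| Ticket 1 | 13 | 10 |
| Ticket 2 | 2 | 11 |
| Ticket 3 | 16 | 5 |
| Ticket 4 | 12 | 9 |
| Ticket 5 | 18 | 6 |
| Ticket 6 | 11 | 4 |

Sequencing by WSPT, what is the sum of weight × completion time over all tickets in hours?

WSPT (decreasing weight/processing-time ratio): Ticket 2 Ticket 1 Ticket 4 Ticket 6 Ticket 5 Ticket 3.
Ticket 2: finishes 2, weight 11, w·C = 22
Ticket 1: finishes 15, weight 10, w·C = 150
Ticket 4: finishes 27, weight 9, w·C = 243
Ticket 6: finishes 38, weight 4, w·C = 152
Ticket 5: finishes 56, weight 6, w·C = 336
Ticket 3: finishes 72, weight 5, w·C = 360
Sum = 22+150+243+152+336+360 = 1263.

1263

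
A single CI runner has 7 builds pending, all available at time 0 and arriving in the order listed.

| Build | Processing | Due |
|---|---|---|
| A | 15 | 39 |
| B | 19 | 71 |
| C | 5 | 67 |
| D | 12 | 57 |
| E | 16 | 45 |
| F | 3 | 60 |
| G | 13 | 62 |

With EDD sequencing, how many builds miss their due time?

EDD (increasing due date): A E D F G C B.
A: 0→15, due 39, tardiness 0
E: 15→31, due 45, tardiness 0
D: 31→43, due 57, tardiness 0
F: 43→46, due 60, tardiness 0
G: 46→59, due 62, tardiness 0
C: 59→64, due 67, tardiness 0
B: 64→83, due 71, tardiness 12
Late builds: 1.

1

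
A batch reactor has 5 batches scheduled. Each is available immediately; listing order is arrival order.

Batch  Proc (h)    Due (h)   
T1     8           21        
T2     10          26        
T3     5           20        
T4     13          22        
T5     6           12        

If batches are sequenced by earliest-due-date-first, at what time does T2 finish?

42

EDD (increasing due date): T5 T3 T1 T4 T2.
T5: 0→6
T3: 6→11
T1: 11→19
T4: 19→32
T2: 32→42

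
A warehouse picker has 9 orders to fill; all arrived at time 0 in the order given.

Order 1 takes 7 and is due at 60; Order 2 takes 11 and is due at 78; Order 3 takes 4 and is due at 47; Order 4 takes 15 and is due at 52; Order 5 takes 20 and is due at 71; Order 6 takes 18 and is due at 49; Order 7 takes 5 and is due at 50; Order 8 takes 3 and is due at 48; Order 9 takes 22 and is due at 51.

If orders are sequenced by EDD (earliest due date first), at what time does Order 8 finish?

7

EDD (increasing due date): Order 3 Order 8 Order 6 Order 7 Order 9 Order 4 Order 1 Order 5 Order 2.
Order 3: 0→4
Order 8: 4→7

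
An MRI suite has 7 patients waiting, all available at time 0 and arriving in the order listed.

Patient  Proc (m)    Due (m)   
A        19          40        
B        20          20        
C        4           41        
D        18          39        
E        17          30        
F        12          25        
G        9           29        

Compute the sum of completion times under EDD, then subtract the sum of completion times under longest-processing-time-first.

-49

EDD (increasing due date): B F G E D A C.
B: 0→20
F: 20→32
G: 32→41
E: 41→58
D: 58→76
A: 76→95
C: 95→99
Sum = 20+32+41+58+76+95+99 = 421.
LPT (decreasing processing time): B A D E F G C.
B: 0→20
A: 20→39
D: 39→57
E: 57→74
F: 74→86
G: 86→95
C: 95→99
Sum = 20+39+57+74+86+95+99 = 470.
Difference = 421 − 470 = -49.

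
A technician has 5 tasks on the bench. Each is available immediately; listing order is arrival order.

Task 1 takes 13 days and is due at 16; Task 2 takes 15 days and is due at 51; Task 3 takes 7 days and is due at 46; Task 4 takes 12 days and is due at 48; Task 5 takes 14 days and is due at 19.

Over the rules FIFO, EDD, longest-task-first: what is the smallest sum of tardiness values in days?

18

FIFO (arrival order): Task 1 Task 2 Task 3 Task 4 Task 5.
Task 1: 0→13, due 16, tardiness 0
Task 2: 13→28, due 51, tardiness 0
Task 3: 28→35, due 46, tardiness 0
Task 4: 35→47, due 48, tardiness 0
Task 5: 47→61, due 19, tardiness 42
Sum = 0+0+0+0+42 = 42.
EDD (increasing due date): Task 1 Task 5 Task 3 Task 4 Task 2.
Task 1: 0→13, due 16, tardiness 0
Task 5: 13→27, due 19, tardiness 8
Task 3: 27→34, due 46, tardiness 0
Task 4: 34→46, due 48, tardiness 0
Task 2: 46→61, due 51, tardiness 10
Sum = 0+8+0+0+10 = 18.
LPT (decreasing processing time): Task 2 Task 5 Task 1 Task 4 Task 3.
Task 2: 0→15, due 51, tardiness 0
Task 5: 15→29, due 19, tardiness 10
Task 1: 29→42, due 16, tardiness 26
Task 4: 42→54, due 48, tardiness 6
Task 3: 54→61, due 46, tardiness 15
Sum = 0+10+26+6+15 = 57.
FIFO 42, EDD 18, LPT 57 → minimum 18.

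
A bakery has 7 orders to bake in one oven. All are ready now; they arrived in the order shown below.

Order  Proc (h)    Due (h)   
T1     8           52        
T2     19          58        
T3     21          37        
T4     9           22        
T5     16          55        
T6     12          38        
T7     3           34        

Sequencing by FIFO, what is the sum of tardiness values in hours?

165

FIFO (arrival order): T1 T2 T3 T4 T5 T6 T7.
T1: 0→8, due 52, tardiness 0
T2: 8→27, due 58, tardiness 0
T3: 27→48, due 37, tardiness 11
T4: 48→57, due 22, tardiness 35
T5: 57→73, due 55, tardiness 18
T6: 73→85, due 38, tardiness 47
T7: 85→88, due 34, tardiness 54
Sum = 0+0+11+35+18+47+54 = 165.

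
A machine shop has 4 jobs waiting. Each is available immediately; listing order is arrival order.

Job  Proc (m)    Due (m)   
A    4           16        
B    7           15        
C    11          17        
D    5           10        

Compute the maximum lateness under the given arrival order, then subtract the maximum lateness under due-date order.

7

FIFO (arrival order): A B C D.
A: 0→4, due 16, lateness -12
B: 4→11, due 15, lateness -4
C: 11→22, due 17, lateness 5
D: 22→27, due 10, lateness 17
Maximum = 17.
EDD (increasing due date): D B A C.
D: 0→5, due 10, lateness -5
B: 5→12, due 15, lateness -3
A: 12→16, due 16, lateness 0
C: 16→27, due 17, lateness 10
Maximum = 10.
Difference = 17 − 10 = 7.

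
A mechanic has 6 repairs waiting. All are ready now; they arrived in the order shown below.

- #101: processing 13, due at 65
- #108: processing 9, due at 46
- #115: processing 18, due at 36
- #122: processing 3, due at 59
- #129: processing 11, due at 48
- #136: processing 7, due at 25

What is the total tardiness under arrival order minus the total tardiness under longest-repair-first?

FIFO (arrival order): #101 #108 #115 #122 #129 #136.
#101: 0→13, due 65, tardiness 0
#108: 13→22, due 46, tardiness 0
#115: 22→40, due 36, tardiness 4
#122: 40→43, due 59, tardiness 0
#129: 43→54, due 48, tardiness 6
#136: 54→61, due 25, tardiness 36
Sum = 0+0+4+0+6+36 = 46.
LPT (decreasing processing time): #115 #101 #129 #108 #136 #122.
#115: 0→18, due 36, tardiness 0
#101: 18→31, due 65, tardiness 0
#129: 31→42, due 48, tardiness 0
#108: 42→51, due 46, tardiness 5
#136: 51→58, due 25, tardiness 33
#122: 58→61, due 59, tardiness 2
Sum = 0+0+0+5+33+2 = 40.
Difference = 46 − 40 = 6.

6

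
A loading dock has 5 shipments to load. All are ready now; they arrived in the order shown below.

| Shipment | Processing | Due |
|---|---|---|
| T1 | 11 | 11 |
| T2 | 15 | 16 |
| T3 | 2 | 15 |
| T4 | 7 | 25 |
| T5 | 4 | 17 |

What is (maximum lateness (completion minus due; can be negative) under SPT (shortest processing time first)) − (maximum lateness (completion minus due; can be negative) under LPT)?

-1

SPT (increasing processing time): T3 T5 T4 T1 T2.
T3: 0→2, due 15, lateness -13
T5: 2→6, due 17, lateness -11
T4: 6→13, due 25, lateness -12
T1: 13→24, due 11, lateness 13
T2: 24→39, due 16, lateness 23
Maximum = 23.
LPT (decreasing processing time): T2 T1 T4 T5 T3.
T2: 0→15, due 16, lateness -1
T1: 15→26, due 11, lateness 15
T4: 26→33, due 25, lateness 8
T5: 33→37, due 17, lateness 20
T3: 37→39, due 15, lateness 24
Maximum = 24.
Difference = 23 − 24 = -1.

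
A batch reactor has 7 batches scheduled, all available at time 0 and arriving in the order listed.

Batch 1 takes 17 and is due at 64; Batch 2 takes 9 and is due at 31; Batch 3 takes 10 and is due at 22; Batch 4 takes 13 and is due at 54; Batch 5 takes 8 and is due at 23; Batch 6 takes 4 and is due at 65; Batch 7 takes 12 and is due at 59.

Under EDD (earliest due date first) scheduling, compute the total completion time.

EDD (increasing due date): Batch 3 Batch 5 Batch 2 Batch 4 Batch 7 Batch 1 Batch 6.
Batch 3: 0→10
Batch 5: 10→18
Batch 2: 18→27
Batch 4: 27→40
Batch 7: 40→52
Batch 1: 52→69
Batch 6: 69→73
Sum = 10+18+27+40+52+69+73 = 289.

289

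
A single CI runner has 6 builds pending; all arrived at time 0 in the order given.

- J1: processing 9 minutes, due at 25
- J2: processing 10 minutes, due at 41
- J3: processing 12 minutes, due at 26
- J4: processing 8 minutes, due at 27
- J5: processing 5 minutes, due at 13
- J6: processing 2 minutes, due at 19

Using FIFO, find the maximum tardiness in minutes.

31

FIFO (arrival order): J1 J2 J3 J4 J5 J6.
J1: 0→9, due 25, tardiness 0
J2: 9→19, due 41, tardiness 0
J3: 19→31, due 26, tardiness 5
J4: 31→39, due 27, tardiness 12
J5: 39→44, due 13, tardiness 31
J6: 44→46, due 19, tardiness 27
Maximum = 31.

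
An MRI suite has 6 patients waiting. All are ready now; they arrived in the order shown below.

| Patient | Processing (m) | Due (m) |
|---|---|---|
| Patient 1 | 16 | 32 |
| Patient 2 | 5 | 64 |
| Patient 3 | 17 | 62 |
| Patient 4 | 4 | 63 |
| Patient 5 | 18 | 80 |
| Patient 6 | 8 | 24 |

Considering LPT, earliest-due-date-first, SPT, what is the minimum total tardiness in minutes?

LPT (decreasing processing time): Patient 5 Patient 3 Patient 1 Patient 6 Patient 2 Patient 4.
Patient 5: 0→18, due 80, tardiness 0
Patient 3: 18→35, due 62, tardiness 0
Patient 1: 35→51, due 32, tardiness 19
Patient 6: 51→59, due 24, tardiness 35
Patient 2: 59→64, due 64, tardiness 0
Patient 4: 64→68, due 63, tardiness 5
Sum = 0+0+19+35+0+5 = 59.
EDD (increasing due date): Patient 6 Patient 1 Patient 3 Patient 4 Patient 2 Patient 5.
Patient 6: 0→8, due 24, tardiness 0
Patient 1: 8→24, due 32, tardiness 0
Patient 3: 24→41, due 62, tardiness 0
Patient 4: 41→45, due 63, tardiness 0
Patient 2: 45→50, due 64, tardiness 0
Patient 5: 50→68, due 80, tardiness 0
Sum = 0+0+0+0+0+0 = 0.
SPT (increasing processing time): Patient 4 Patient 2 Patient 6 Patient 1 Patient 3 Patient 5.
Patient 4: 0→4, due 63, tardiness 0
Patient 2: 4→9, due 64, tardiness 0
Patient 6: 9→17, due 24, tardiness 0
Patient 1: 17→33, due 32, tardiness 1
Patient 3: 33→50, due 62, tardiness 0
Patient 5: 50→68, due 80, tardiness 0
Sum = 0+0+0+1+0+0 = 1.
LPT 59, EDD 0, SPT 1 → minimum 0.

0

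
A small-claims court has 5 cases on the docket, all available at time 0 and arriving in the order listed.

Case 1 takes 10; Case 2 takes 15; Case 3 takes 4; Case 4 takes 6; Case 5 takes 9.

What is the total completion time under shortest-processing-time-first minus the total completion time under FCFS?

-37

SPT (increasing processing time): Case 3 Case 4 Case 5 Case 1 Case 2.
Case 3: 0→4
Case 4: 4→10
Case 5: 10→19
Case 1: 19→29
Case 2: 29→44
Sum = 4+10+19+29+44 = 106.
FIFO (arrival order): Case 1 Case 2 Case 3 Case 4 Case 5.
Case 1: 0→10
Case 2: 10→25
Case 3: 25→29
Case 4: 29→35
Case 5: 35→44
Sum = 10+25+29+35+44 = 143.
Difference = 106 − 143 = -37.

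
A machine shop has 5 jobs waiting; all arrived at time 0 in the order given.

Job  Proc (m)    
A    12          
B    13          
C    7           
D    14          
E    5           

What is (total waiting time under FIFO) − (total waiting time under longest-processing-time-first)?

-11

FIFO (arrival order): A B C D E.
A: waits 0, runs 0→12
B: waits 12, runs 12→25
C: waits 25, runs 25→32
D: waits 32, runs 32→46
E: waits 46, runs 46→51
Sum = 0+12+25+32+46 = 115.
LPT (decreasing processing time): D B A C E.
D: waits 0, runs 0→14
B: waits 14, runs 14→27
A: waits 27, runs 27→39
C: waits 39, runs 39→46
E: waits 46, runs 46→51
Sum = 0+14+27+39+46 = 126.
Difference = 115 − 126 = -11.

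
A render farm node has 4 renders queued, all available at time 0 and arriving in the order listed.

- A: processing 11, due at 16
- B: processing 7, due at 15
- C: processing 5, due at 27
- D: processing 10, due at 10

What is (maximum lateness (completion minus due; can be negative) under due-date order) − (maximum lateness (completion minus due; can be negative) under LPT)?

-1

EDD (increasing due date): D B A C.
D: 0→10, due 10, lateness 0
B: 10→17, due 15, lateness 2
A: 17→28, due 16, lateness 12
C: 28→33, due 27, lateness 6
Maximum = 12.
LPT (decreasing processing time): A D B C.
A: 0→11, due 16, lateness -5
D: 11→21, due 10, lateness 11
B: 21→28, due 15, lateness 13
C: 28→33, due 27, lateness 6
Maximum = 13.
Difference = 12 − 13 = -1.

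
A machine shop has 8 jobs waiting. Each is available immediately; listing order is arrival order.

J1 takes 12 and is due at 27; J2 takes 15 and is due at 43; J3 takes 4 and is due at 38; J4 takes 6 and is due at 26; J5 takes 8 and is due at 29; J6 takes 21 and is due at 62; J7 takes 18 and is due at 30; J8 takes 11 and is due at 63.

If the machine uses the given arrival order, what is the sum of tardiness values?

FIFO (arrival order): J1 J2 J3 J4 J5 J6 J7 J8.
J1: 0→12, due 27, tardiness 0
J2: 12→27, due 43, tardiness 0
J3: 27→31, due 38, tardiness 0
J4: 31→37, due 26, tardiness 11
J5: 37→45, due 29, tardiness 16
J6: 45→66, due 62, tardiness 4
J7: 66→84, due 30, tardiness 54
J8: 84→95, due 63, tardiness 32
Sum = 0+0+0+11+16+4+54+32 = 117.

117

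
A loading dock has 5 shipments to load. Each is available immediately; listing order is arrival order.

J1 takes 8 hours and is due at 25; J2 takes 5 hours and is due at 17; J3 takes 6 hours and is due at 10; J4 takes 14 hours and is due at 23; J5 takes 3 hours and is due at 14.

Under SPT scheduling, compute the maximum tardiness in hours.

SPT (increasing processing time): J5 J2 J3 J1 J4.
J5: 0→3, due 14, tardiness 0
J2: 3→8, due 17, tardiness 0
J3: 8→14, due 10, tardiness 4
J1: 14→22, due 25, tardiness 0
J4: 22→36, due 23, tardiness 13
Maximum = 13.

13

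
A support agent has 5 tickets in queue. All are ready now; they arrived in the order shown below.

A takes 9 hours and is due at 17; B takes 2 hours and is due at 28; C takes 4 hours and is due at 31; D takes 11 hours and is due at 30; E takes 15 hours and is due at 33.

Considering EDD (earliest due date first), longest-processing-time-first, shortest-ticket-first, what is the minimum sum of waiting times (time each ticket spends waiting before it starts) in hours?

49

EDD (increasing due date): A B D C E.
A: waits 0, runs 0→9
B: waits 9, runs 9→11
D: waits 11, runs 11→22
C: waits 22, runs 22→26
E: waits 26, runs 26→41
Sum = 0+9+11+22+26 = 68.
LPT (decreasing processing time): E D A C B.
E: waits 0, runs 0→15
D: waits 15, runs 15→26
A: waits 26, runs 26→35
C: waits 35, runs 35→39
B: waits 39, runs 39→41
Sum = 0+15+26+35+39 = 115.
SPT (increasing processing time): B C A D E.
B: waits 0, runs 0→2
C: waits 2, runs 2→6
A: waits 6, runs 6→15
D: waits 15, runs 15→26
E: waits 26, runs 26→41
Sum = 0+2+6+15+26 = 49.
EDD 68, LPT 115, SPT 49 → minimum 49.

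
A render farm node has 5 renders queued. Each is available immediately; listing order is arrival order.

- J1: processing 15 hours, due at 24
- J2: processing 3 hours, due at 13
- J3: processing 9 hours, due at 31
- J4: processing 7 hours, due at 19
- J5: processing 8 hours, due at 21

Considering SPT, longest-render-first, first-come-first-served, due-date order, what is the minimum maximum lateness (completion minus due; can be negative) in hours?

SPT (increasing processing time): J2 J4 J5 J3 J1.
J2: 0→3, due 13, lateness -10
J4: 3→10, due 19, lateness -9
J5: 10→18, due 21, lateness -3
J3: 18→27, due 31, lateness -4
J1: 27→42, due 24, lateness 18
Maximum = 18.
LPT (decreasing processing time): J1 J3 J5 J4 J2.
J1: 0→15, due 24, lateness -9
J3: 15→24, due 31, lateness -7
J5: 24→32, due 21, lateness 11
J4: 32→39, due 19, lateness 20
J2: 39→42, due 13, lateness 29
Maximum = 29.
FIFO (arrival order): J1 J2 J3 J4 J5.
J1: 0→15, due 24, lateness -9
J2: 15→18, due 13, lateness 5
J3: 18→27, due 31, lateness -4
J4: 27→34, due 19, lateness 15
J5: 34→42, due 21, lateness 21
Maximum = 21.
EDD (increasing due date): J2 J4 J5 J1 J3.
J2: 0→3, due 13, lateness -10
J4: 3→10, due 19, lateness -9
J5: 10→18, due 21, lateness -3
J1: 18→33, due 24, lateness 9
J3: 33→42, due 31, lateness 11
Maximum = 11.
SPT 18, LPT 29, FIFO 21, EDD 11 → minimum 11.

11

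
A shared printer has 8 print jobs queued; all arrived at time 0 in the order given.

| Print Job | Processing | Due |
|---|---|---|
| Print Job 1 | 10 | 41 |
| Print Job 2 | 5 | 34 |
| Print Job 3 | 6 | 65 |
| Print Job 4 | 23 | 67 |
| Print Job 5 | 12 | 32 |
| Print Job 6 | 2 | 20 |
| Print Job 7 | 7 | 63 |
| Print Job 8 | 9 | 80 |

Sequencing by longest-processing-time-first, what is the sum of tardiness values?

LPT (decreasing processing time): Print Job 4 Print Job 5 Print Job 1 Print Job 8 Print Job 7 Print Job 3 Print Job 2 Print Job 6.
Print Job 4: 0→23, due 67, tardiness 0
Print Job 5: 23→35, due 32, tardiness 3
Print Job 1: 35→45, due 41, tardiness 4
Print Job 8: 45→54, due 80, tardiness 0
Print Job 7: 54→61, due 63, tardiness 0
Print Job 3: 61→67, due 65, tardiness 2
Print Job 2: 67→72, due 34, tardiness 38
Print Job 6: 72→74, due 20, tardiness 54
Sum = 0+3+4+0+0+2+38+54 = 101.

101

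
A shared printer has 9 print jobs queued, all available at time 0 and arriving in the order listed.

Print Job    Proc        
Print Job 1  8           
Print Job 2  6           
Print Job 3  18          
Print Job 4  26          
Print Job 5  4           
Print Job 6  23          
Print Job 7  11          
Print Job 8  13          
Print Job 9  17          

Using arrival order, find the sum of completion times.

FIFO (arrival order): Print Job 1 Print Job 2 Print Job 3 Print Job 4 Print Job 5 Print Job 6 Print Job 7 Print Job 8 Print Job 9.
Print Job 1: 0→8
Print Job 2: 8→14
Print Job 3: 14→32
Print Job 4: 32→58
Print Job 5: 58→62
Print Job 6: 62→85
Print Job 7: 85→96
Print Job 8: 96→109
Print Job 9: 109→126
Sum = 8+14+32+58+62+85+96+109+126 = 590.

590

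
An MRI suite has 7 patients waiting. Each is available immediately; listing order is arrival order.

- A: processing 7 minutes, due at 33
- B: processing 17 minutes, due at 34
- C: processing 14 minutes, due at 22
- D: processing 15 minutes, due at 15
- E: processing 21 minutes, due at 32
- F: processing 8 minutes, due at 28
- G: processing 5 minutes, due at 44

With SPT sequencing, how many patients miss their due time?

4

SPT (increasing processing time): G A F C D B E.
G: 0→5, due 44, tardiness 0
A: 5→12, due 33, tardiness 0
F: 12→20, due 28, tardiness 0
C: 20→34, due 22, tardiness 12
D: 34→49, due 15, tardiness 34
B: 49→66, due 34, tardiness 32
E: 66→87, due 32, tardiness 55
Late patients: 4.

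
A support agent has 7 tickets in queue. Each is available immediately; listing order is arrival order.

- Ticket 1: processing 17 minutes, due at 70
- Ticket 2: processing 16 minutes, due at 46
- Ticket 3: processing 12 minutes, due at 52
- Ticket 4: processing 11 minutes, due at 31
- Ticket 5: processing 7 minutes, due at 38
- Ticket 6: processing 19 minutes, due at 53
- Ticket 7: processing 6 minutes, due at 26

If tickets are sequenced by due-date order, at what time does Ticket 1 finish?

EDD (increasing due date): Ticket 7 Ticket 4 Ticket 5 Ticket 2 Ticket 3 Ticket 6 Ticket 1.
Ticket 7: 0→6
Ticket 4: 6→17
Ticket 5: 17→24
Ticket 2: 24→40
Ticket 3: 40→52
Ticket 6: 52→71
Ticket 1: 71→88

88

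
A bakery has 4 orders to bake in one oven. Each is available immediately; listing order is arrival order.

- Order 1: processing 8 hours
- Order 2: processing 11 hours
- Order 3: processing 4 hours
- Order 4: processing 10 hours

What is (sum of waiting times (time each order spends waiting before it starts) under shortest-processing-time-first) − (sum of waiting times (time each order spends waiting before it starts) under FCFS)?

SPT (increasing processing time): Order 3 Order 1 Order 4 Order 2.
Order 3: waits 0, runs 0→4
Order 1: waits 4, runs 4→12
Order 4: waits 12, runs 12→22
Order 2: waits 22, runs 22→33
Sum = 0+4+12+22 = 38.
FIFO (arrival order): Order 1 Order 2 Order 3 Order 4.
Order 1: waits 0, runs 0→8
Order 2: waits 8, runs 8→19
Order 3: waits 19, runs 19→23
Order 4: waits 23, runs 23→33
Sum = 0+8+19+23 = 50.
Difference = 38 − 50 = -12.

-12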